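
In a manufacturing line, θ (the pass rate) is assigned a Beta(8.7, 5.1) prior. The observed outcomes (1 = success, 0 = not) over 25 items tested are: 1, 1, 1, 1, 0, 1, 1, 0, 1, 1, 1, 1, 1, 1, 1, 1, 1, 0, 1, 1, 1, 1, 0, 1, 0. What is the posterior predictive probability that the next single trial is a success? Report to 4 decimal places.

0.7397

The Beta prior is conjugate to a Binomial/Bernoulli likelihood; the update adds successes to α and failures to β.
Posterior: Beta(α+k, β+n−k) = Beta(8.7+20, 5.1+5) = Beta(28.7, 10.1).
For a single future Bernoulli trial, P(success | data) = α/(α+β) = 0.7397.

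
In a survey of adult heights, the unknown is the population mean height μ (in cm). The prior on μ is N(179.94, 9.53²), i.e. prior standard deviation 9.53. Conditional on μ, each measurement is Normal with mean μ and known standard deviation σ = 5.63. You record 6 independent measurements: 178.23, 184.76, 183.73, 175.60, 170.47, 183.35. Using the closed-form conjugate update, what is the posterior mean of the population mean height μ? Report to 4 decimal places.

For Normal data with known variance σ², a Normal(μ₀, σ₀²) prior on μ is conjugate. Posterior precision = 1/σ₀² + n/σ²; posterior mean is the precision-weighted average of μ₀ and x̄.
Σxᵢ = 178.23 + 184.76 + 183.73 + 175.60 + 170.47 + 183.35 = 1076.14, so n·x̄ = 1076.14.
σ₀² = 9.53² = 90.8209, σ² = 5.63² = 31.6969; σ² + n·σ₀² = 31.6969 + 6·90.8209 = 576.6223.
Posterior mean = (μ₀/σ₀² + n·x̄/σ²)/(1/σ₀² + n/σ²) = (σ²·μ₀ + σ₀²·n·x̄)/(σ² + n·σ₀²) = (31.6969·179.94 + 90.8209·1076.14)/576.6223 = 103439.543512/576.6223 = 179.3887.

179.3887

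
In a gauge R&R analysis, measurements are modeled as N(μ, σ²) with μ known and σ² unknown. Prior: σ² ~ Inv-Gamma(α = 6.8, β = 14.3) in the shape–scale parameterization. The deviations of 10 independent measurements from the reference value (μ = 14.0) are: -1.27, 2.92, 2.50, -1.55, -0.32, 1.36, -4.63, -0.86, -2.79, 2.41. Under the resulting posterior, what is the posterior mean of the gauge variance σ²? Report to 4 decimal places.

3.9404

With known mean μ and an Inverse-Gamma(α, β) prior on σ², the Normal likelihood is conjugate: posterior is Inv-Gamma(α + n/2, β + Σ(xᵢ−μ)²/2).
Σ(xᵢ−μ)² = (-1.27)² + (2.92)² + (2.50)² + (-1.55)² + (-0.32)² + (1.36)² + (-4.63)² + (-0.86)² + (-2.79)² + (2.41)² = 56.5125.
Posterior: Inv-Gamma(6.8 + 10/2, 14.3 + 56.5125/2) = Inv-Gamma(11.80, 42.55625).
E[σ²|data] = β/(α−1) = 42.55625/10.80 = 3.9404.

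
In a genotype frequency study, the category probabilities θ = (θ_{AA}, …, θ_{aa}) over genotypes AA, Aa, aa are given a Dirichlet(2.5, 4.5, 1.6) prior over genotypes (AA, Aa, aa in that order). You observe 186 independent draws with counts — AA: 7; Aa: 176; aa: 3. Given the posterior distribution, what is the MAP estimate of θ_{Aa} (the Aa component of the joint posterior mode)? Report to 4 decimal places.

The Dirichlet prior is conjugate to the Multinomial likelihood: each posterior αⱼ = prior αⱼ + observed count nⱼ.
Posterior concentration: (9.5, 180.5, 4.6), total = 194.6.
Joint mode component: (α_{Aa}−1)/(Σα−K) = 179.5/191.6 = 0.9368.

0.9368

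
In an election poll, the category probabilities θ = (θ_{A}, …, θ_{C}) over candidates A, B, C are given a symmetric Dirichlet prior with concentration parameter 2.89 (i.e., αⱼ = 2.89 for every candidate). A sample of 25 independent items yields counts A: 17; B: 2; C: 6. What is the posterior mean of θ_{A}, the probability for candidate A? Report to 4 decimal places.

The Dirichlet prior is conjugate to the Multinomial likelihood: each posterior αⱼ = prior αⱼ + observed count nⱼ.
Posterior concentration: (19.89, 4.89, 8.89), total = 33.67.
E[θ_{A}|data] = α_{A}/Σα = 19.89/33.67 = 0.5907.

0.5907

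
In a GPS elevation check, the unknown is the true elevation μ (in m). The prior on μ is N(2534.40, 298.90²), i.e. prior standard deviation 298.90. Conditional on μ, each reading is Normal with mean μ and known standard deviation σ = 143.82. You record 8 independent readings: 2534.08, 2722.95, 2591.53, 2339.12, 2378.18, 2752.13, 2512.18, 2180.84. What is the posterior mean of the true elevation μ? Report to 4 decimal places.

For Normal data with known variance σ², a Normal(μ₀, σ₀²) prior on μ is conjugate. Posterior precision = 1/σ₀² + n/σ²; posterior mean is the precision-weighted average of μ₀ and x̄.
Σxᵢ = 2534.08 + 2722.95 + 2591.53 + 2339.12 + 2378.18 + 2752.13 + 2512.18 + 2180.84 = 20011.01, so n·x̄ = 20011.01.
σ₀² = 298.90² = 89341.21, σ² = 143.82² = 20684.1924; σ² + n·σ₀² = 20684.1924 + 8·89341.21 = 735413.8724.
Posterior mean = (μ₀/σ₀² + n·x̄/σ²)/(1/σ₀² + n/σ²) = (σ²·μ₀ + σ₀²·n·x̄)/(σ² + n·σ₀²) = (20684.1924·2534.40 + 89341.21·20011.01)/735413.8724 = 1840229863.94066/735413.8724 = 2502.3051.

2502.3051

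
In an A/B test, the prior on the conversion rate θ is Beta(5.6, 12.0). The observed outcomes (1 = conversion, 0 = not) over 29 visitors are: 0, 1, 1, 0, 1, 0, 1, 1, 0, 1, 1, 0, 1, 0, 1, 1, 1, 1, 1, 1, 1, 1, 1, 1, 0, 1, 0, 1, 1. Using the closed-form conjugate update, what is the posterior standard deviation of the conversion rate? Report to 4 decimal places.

The Beta prior is conjugate to a Binomial/Bernoulli likelihood; the update adds successes to α and failures to β.
Posterior: Beta(α+k, β+n−k) = Beta(5.6+21, 12.0+8) = Beta(26.6, 20.0).
Var = αβ/((α+β)²(α+β+1)) = 26.6·20.0/(46.6²·47.6) = 0.00514675; SD = √0.00514675 = 0.0717.

0.0717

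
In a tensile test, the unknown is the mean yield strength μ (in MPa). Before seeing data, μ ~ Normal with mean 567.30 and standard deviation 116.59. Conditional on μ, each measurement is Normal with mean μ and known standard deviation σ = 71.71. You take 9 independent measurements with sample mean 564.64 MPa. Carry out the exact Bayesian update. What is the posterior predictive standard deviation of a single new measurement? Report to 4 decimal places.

For Normal data with known variance σ², a Normal(μ₀, σ₀²) prior on μ is conjugate. Posterior precision = 1/σ₀² + n/σ²; posterior mean is the precision-weighted average of μ₀ and x̄.
σ₀² = 116.59² = 13593.2281, σ² = 71.71² = 5142.3241; σ² + n·σ₀² = 5142.3241 + 9·13593.2281 = 127481.377.
Posterior precision = 1/σ₀² + n/σ² = 1/13593.2281 + 9/5142.3241 = (σ² + n·σ₀²)/(σ₀²σ²) = 127481.377/(13593.2281·5142.3241); posterior variance σₙ² = σ₀²σ²/(σ² + n·σ₀²) = 13593.2281·5142.3241/127481.377 = 548.321536.
Predictive variance for one new observation = σₙ² + σ² = 13593.2281·5142.3241/127481.377 + 5142.3241 = σ²·(σ₀² + 127481.377)/127481.377 = 5142.3241·141074.6051/127481.377 = 5690.645636; SD = √(5142.3241·141074.6051/127481.377) = 75.4364.

75.4364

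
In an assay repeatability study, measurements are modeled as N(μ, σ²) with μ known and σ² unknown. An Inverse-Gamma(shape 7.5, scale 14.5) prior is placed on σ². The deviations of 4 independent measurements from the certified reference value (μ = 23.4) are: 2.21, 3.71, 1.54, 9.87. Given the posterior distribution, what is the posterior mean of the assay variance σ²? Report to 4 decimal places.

8.6727

With known mean μ and an Inverse-Gamma(α, β) prior on σ², the Normal likelihood is conjugate: posterior is Inv-Gamma(α + n/2, β + Σ(xᵢ−μ)²/2).
Σ(xᵢ−μ)² = (2.21)² + (3.71)² + (1.54)² + (9.87)² = 118.4367.
Posterior: Inv-Gamma(7.5 + 4/2, 14.5 + 118.4367/2) = Inv-Gamma(9.50, 73.71835).
E[σ²|data] = β/(α−1) = 73.71835/8.50 = 8.6727.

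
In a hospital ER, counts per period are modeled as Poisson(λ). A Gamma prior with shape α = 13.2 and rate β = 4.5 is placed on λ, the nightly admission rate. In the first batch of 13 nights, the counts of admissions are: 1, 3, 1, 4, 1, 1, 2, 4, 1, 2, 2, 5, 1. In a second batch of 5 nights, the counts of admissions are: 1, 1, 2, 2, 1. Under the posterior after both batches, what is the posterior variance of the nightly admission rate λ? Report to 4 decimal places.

0.0952

With a Gamma(shape α, rate β) prior, the Poisson likelihood is conjugate: the posterior is Gamma(α + ΣXᵢ, β + n).
Batch 1: sum of counts S = 28 over n = 13 nights.
After batch 1: Gamma(α+S, β+n) = Gamma(13.2+28, 4.5+13) = Gamma(41.2, 17.5).
Batch 2: sum of counts S = 7 over n = 5 nights.
After batch 2: Gamma(α+S, β+n) = Gamma(41.2+7, 17.5+5) = Gamma(48.2, 22.5).
Var = α/β² = 48.2/22.5² = 0.0952.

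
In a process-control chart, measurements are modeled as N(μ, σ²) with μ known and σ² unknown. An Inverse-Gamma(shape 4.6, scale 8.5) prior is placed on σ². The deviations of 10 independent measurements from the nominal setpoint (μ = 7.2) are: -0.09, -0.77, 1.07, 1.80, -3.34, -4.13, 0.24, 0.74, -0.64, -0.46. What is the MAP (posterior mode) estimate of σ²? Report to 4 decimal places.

2.4257

With known mean μ and an Inverse-Gamma(α, β) prior on σ², the Normal likelihood is conjugate: posterior is Inv-Gamma(α + n/2, β + Σ(xᵢ−μ)²/2).
Σ(xᵢ−μ)² = (-0.09)² + (-0.77)² + (1.07)² + (1.80)² + (-3.34)² + (-4.13)² + (0.24)² + (0.74)² + (-0.64)² + (-0.46)² = 34.4248.
Posterior: Inv-Gamma(4.6 + 10/2, 8.5 + 34.4248/2) = Inv-Gamma(9.60, 25.71240).
Mode = β/(α+1) = 25.71240/10.60 = 2.4257.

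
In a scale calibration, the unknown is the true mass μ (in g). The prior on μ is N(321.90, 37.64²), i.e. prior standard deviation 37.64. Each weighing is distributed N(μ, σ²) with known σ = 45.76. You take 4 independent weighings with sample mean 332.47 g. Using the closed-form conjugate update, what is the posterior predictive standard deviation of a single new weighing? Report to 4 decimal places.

49.7617

For Normal data with known variance σ², a Normal(μ₀, σ₀²) prior on μ is conjugate. Posterior precision = 1/σ₀² + n/σ²; posterior mean is the precision-weighted average of μ₀ and x̄.
σ₀² = 37.64² = 1416.7696, σ² = 45.76² = 2093.9776; σ² + n·σ₀² = 2093.9776 + 4·1416.7696 = 7761.056.
Posterior precision = 1/σ₀² + n/σ² = 1/1416.7696 + 4/2093.9776 = (σ² + n·σ₀²)/(σ₀²σ²) = 7761.056/(1416.7696·2093.9776); posterior variance σₙ² = σ₀²σ²/(σ² + n·σ₀²) = 1416.7696·2093.9776/7761.056 = 382.252596.
Predictive variance for one new observation = σₙ² + σ² = 1416.7696·2093.9776/7761.056 + 2093.9776 = σ²·(σ₀² + 7761.056)/7761.056 = 2093.9776·9177.8256/7761.056 = 2476.230196; SD = √(2093.9776·9177.8256/7761.056) = 49.7617.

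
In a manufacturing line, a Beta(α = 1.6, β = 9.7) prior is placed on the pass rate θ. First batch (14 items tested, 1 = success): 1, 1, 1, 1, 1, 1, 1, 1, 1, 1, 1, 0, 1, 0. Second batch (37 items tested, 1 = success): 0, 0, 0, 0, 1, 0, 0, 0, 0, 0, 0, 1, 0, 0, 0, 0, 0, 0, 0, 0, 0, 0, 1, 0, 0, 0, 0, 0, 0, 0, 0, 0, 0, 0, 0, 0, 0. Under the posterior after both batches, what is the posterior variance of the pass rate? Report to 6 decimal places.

The Beta prior is conjugate to a Binomial/Bernoulli likelihood; the update adds successes to α and failures to β.
After batch 1: Beta(1.6+12, 9.7+2) = Beta(13.6, 11.7).
After batch 2: Beta(13.6+3, 11.7+34) = Beta(16.6, 45.7).
Var = αβ/((α+β)²(α+β+1)) = 16.6·45.7/(62.3²·63.3) = 0.003088.

0.003088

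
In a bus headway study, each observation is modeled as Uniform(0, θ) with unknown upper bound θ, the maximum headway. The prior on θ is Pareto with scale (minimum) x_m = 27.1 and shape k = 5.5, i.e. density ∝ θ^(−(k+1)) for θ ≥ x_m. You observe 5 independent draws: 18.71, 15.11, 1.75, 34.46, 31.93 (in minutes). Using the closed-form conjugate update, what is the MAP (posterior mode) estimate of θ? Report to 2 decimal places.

34.46

A Pareto(scale x_m, shape k) prior on the upper bound θ of Uniform(0, θ) is conjugate: posterior is Pareto(max(x_m, max xᵢ), k + n).
Sample maximum = 34.46; prior scale x_m = 27.1 → posterior scale = max = 34.46.
Posterior shape = 5.5 + 5 = 10.5.
The Pareto density is decreasing on [x_m, ∞), so the mode is x_m = 34.46.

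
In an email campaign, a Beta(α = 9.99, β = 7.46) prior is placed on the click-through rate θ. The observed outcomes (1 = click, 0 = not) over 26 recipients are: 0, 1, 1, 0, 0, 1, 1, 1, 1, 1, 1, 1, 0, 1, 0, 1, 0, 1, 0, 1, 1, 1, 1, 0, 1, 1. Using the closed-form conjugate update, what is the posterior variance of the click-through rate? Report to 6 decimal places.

The Beta prior is conjugate to a Binomial/Bernoulli likelihood; the update adds successes to α and failures to β.
Posterior: Beta(α+k, β+n−k) = Beta(9.99+18, 7.46+8) = Beta(27.99, 15.46).
Var = αβ/((α+β)²(α+β+1)) = 27.99·15.46/(43.45²·44.45) = 0.005157.

0.005157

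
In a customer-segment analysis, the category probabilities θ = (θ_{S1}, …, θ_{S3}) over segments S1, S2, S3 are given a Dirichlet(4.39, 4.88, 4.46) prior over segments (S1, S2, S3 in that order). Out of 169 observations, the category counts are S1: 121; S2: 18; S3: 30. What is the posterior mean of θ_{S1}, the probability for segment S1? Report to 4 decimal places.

The Dirichlet prior is conjugate to the Multinomial likelihood: each posterior αⱼ = prior αⱼ + observed count nⱼ.
Posterior concentration: (125.39, 22.88, 34.46), total = 182.73.
E[θ_{S1}|data] = α_{S1}/Σα = 125.39/182.73 = 0.6862.

0.6862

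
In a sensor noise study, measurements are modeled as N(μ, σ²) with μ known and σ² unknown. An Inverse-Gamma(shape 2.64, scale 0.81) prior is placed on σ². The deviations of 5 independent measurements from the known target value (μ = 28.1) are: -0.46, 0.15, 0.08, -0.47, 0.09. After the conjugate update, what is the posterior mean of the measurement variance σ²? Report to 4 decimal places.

With known mean μ and an Inverse-Gamma(α, β) prior on σ², the Normal likelihood is conjugate: posterior is Inv-Gamma(α + n/2, β + Σ(xᵢ−μ)²/2).
Σ(xᵢ−μ)² = (-0.46)² + (0.15)² + (0.08)² + (-0.47)² + (0.09)² = 0.4695.
Posterior: Inv-Gamma(2.64 + 5/2, 0.81 + 0.4695/2) = Inv-Gamma(5.14, 1.04475).
E[σ²|data] = β/(α−1) = 1.04475/4.14 = 0.2524.

0.2524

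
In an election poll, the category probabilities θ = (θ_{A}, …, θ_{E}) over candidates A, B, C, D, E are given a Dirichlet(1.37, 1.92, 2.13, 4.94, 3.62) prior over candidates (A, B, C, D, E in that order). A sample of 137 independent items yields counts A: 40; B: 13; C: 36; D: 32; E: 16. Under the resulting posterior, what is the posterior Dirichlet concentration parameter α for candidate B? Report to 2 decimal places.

The Dirichlet prior is conjugate to the Multinomial likelihood: each posterior αⱼ = prior αⱼ + observed count nⱼ.
Posterior concentration: (41.37, 14.92, 38.13, 36.94, 19.62), total = 150.98.
α_{B} = 1.92 + 13 = 14.92.

14.92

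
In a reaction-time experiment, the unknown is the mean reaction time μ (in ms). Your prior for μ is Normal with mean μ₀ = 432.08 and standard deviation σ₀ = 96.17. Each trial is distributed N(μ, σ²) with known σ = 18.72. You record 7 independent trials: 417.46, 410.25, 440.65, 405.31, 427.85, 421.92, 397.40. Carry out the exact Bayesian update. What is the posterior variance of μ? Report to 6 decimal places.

49.793101

For Normal data with known variance σ², a Normal(μ₀, σ₀²) prior on μ is conjugate. Posterior precision = 1/σ₀² + n/σ²; posterior mean is the precision-weighted average of μ₀ and x̄.
σ₀² = 96.17² = 9248.6689, σ² = 18.72² = 350.4384; σ² + n·σ₀² = 350.4384 + 7·9248.6689 = 65091.1207.
Posterior precision = 1/σ₀² + n/σ² = 1/9248.6689 + 7/350.4384 = (σ² + n·σ₀²)/(σ₀²σ²) = 65091.1207/(9248.6689·350.4384); posterior variance σₙ² = σ₀²σ²/(σ² + n·σ₀²) = 9248.6689·350.4384/65091.1207 = 49.793101.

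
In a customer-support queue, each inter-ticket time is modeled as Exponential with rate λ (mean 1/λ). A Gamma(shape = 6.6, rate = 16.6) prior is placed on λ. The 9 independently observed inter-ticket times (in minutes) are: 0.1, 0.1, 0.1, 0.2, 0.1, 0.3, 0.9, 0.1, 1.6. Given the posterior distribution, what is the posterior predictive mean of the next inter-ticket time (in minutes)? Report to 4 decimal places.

With a Gamma(shape α, rate β) prior on the exponential rate λ, the posterior after n observations with total T = Σxᵢ is Gamma(α+n, β+T).
Sum of observations T = 3.5 minutes; n = 9.
Posterior: Gamma(6.6+9, 16.6+3.5) = Gamma(15.6, 20.1).
The predictive distribution for the next observation is Lomax; its mean is β/(α−1) = 20.1/14.6 = 1.3767.

1.3767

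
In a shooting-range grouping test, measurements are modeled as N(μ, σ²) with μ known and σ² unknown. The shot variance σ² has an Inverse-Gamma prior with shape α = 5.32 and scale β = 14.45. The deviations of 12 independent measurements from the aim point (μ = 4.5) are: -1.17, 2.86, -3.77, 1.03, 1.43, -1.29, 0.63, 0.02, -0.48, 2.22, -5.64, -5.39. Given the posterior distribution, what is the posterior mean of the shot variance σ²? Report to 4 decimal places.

6.0004

With known mean μ and an Inverse-Gamma(α, β) prior on σ², the Normal likelihood is conjugate: posterior is Inv-Gamma(α + n/2, β + Σ(xᵢ−μ)²/2).
Σ(xᵢ−μ)² = (-1.17)² + (2.86)² + (-3.77)² + (1.03)² + (1.43)² + (-1.29)² + (0.63)² + (0.02)² + (-0.48)² + (2.22)² + (-5.64)² + (-5.39)² = 94.9491.
Posterior: Inv-Gamma(5.32 + 12/2, 14.45 + 94.9491/2) = Inv-Gamma(11.32, 61.92455).
E[σ²|data] = β/(α−1) = 61.92455/10.32 = 6.0004.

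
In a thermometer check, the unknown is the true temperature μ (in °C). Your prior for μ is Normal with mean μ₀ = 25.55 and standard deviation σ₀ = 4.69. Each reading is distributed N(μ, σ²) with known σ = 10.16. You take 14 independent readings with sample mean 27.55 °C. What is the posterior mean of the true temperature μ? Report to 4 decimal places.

27.0479

For Normal data with known variance σ², a Normal(μ₀, σ₀²) prior on μ is conjugate. Posterior precision = 1/σ₀² + n/σ²; posterior mean is the precision-weighted average of μ₀ and x̄.
n·x̄ = 14·27.55 = 385.7.
σ₀² = 4.69² = 21.9961, σ² = 10.16² = 103.2256; σ² + n·σ₀² = 103.2256 + 14·21.9961 = 411.171.
Posterior mean = (μ₀/σ₀² + n·x̄/σ²)/(1/σ₀² + n/σ²) = (σ²·μ₀ + σ₀²·n·x̄)/(σ² + n·σ₀²) = (103.2256·25.55 + 21.9961·385.7)/411.171 = 11121.30985/411.171 = 27.0479.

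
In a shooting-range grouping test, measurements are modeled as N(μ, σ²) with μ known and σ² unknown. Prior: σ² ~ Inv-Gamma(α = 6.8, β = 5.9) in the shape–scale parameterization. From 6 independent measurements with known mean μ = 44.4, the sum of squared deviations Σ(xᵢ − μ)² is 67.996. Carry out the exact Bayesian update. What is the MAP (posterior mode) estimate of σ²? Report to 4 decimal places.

With known mean μ and an Inverse-Gamma(α, β) prior on σ², the Normal likelihood is conjugate: posterior is Inv-Gamma(α + n/2, β + Σ(xᵢ−μ)²/2).
Posterior: Inv-Gamma(6.8 + 6/2, 5.9 + 67.996/2) = Inv-Gamma(9.80, 39.8980).
Mode = β/(α+1) = 39.8980/10.80 = 3.6943.

3.6943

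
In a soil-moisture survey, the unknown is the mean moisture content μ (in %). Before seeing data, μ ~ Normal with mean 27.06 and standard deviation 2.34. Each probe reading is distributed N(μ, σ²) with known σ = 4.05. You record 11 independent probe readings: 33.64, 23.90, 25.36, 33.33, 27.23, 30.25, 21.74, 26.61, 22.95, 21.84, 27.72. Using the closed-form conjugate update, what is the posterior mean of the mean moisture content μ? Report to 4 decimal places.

26.8392

For Normal data with known variance σ², a Normal(μ₀, σ₀²) prior on μ is conjugate. Posterior precision = 1/σ₀² + n/σ²; posterior mean is the precision-weighted average of μ₀ and x̄.
Σxᵢ = 33.64 + 23.90 + 25.36 + 33.33 + 27.23 + 30.25 + 21.74 + 26.61 + 22.95 + 21.84 + 27.72 = 294.57, so n·x̄ = 294.57.
σ₀² = 2.34² = 5.4756, σ² = 4.05² = 16.4025; σ² + n·σ₀² = 16.4025 + 11·5.4756 = 76.6341.
Posterior mean = (μ₀/σ₀² + n·x̄/σ²)/(1/σ₀² + n/σ²) = (σ²·μ₀ + σ₀²·n·x̄)/(σ² + n·σ₀²) = (16.4025·27.06 + 5.4756·294.57)/76.6341 = 2056.799142/76.6341 = 26.8392.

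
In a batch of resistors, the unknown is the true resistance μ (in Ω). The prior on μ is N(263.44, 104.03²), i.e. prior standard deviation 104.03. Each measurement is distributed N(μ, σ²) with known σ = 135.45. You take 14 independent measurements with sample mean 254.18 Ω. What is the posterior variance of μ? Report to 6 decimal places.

For Normal data with known variance σ², a Normal(μ₀, σ₀²) prior on μ is conjugate. Posterior precision = 1/σ₀² + n/σ²; posterior mean is the precision-weighted average of μ₀ and x̄.
σ₀² = 104.03² = 10822.2409, σ² = 135.45² = 18346.7025; σ² + n·σ₀² = 18346.7025 + 14·10822.2409 = 169858.0751.
Posterior precision = 1/σ₀² + n/σ² = 1/10822.2409 + 14/18346.7025 = (σ² + n·σ₀²)/(σ₀²σ²) = 169858.0751/(10822.2409·18346.7025); posterior variance σₙ² = σ₀²σ²/(σ² + n·σ₀²) = 10822.2409·18346.7025/169858.0751 = 1168.931380.

1168.931380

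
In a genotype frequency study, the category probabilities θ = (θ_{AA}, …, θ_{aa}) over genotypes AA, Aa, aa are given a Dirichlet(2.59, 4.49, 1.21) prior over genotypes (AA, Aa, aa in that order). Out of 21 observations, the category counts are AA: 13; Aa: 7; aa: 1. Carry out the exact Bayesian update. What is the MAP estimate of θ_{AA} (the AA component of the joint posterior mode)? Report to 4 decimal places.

The Dirichlet prior is conjugate to the Multinomial likelihood: each posterior αⱼ = prior αⱼ + observed count nⱼ.
Posterior concentration: (15.59, 11.49, 2.21), total = 29.29.
Joint mode component: (α_{AA}−1)/(Σα−K) = 14.59/26.29 = 0.5550.

0.5550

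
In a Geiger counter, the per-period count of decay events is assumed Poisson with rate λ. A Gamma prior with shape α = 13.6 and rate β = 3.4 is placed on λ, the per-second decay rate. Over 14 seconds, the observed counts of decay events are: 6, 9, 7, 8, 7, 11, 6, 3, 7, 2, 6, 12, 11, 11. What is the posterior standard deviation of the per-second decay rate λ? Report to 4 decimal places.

0.6285

With a Gamma(shape α, rate β) prior, the Poisson likelihood is conjugate: the posterior is Gamma(α + ΣXᵢ, β + n).
Sum of counts S = 106 over n = 14 seconds.
Posterior: Gamma(α+S, β+n) = Gamma(13.6+106, 3.4+14) = Gamma(119.6, 17.4).
SD = √α/β = √119.6/17.4 = 0.6285.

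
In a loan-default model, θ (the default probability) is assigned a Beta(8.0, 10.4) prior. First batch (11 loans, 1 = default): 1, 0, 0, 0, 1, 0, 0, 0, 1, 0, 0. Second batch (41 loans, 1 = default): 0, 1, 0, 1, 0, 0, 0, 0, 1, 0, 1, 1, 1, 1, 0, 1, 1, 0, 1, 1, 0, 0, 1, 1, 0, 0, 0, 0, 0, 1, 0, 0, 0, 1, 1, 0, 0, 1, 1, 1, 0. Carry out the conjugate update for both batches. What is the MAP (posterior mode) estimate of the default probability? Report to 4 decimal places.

0.4240

The Beta prior is conjugate to a Binomial/Bernoulli likelihood; the update adds successes to α and failures to β.
After batch 1: Beta(8.0+3, 10.4+8) = Beta(11.0, 18.4).
After batch 2: Beta(11.0+19, 18.4+22) = Beta(30.0, 40.4).
Mode of Beta(a,b) for a,b>1 is (a−1)/(a+b−2) = 29.0/68.4 = 0.4240.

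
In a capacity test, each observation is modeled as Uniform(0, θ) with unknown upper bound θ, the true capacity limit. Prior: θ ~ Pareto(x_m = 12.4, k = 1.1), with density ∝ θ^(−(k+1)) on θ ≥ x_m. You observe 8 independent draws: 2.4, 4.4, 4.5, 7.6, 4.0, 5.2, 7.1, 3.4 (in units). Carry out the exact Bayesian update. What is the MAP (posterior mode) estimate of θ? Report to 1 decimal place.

A Pareto(scale x_m, shape k) prior on the upper bound θ of Uniform(0, θ) is conjugate: posterior is Pareto(max(x_m, max xᵢ), k + n).
Sample maximum = 7.6; prior scale x_m = 12.4 → posterior scale = max = 12.4.
Posterior shape = 1.1 + 8 = 9.1.
The Pareto density is decreasing on [x_m, ∞), so the mode is x_m = 12.4.

12.4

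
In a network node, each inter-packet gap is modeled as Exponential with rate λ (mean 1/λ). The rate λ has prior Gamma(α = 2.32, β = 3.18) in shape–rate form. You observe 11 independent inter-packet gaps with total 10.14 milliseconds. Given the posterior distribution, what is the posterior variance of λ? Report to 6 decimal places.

With a Gamma(shape α, rate β) prior on the exponential rate λ, the posterior after n observations with total T = Σxᵢ is Gamma(α+n, β+T).
Posterior: Gamma(2.32+11, 3.18+10.14) = Gamma(13.32, 13.32).
Var = α/β² = 0.075075.

0.075075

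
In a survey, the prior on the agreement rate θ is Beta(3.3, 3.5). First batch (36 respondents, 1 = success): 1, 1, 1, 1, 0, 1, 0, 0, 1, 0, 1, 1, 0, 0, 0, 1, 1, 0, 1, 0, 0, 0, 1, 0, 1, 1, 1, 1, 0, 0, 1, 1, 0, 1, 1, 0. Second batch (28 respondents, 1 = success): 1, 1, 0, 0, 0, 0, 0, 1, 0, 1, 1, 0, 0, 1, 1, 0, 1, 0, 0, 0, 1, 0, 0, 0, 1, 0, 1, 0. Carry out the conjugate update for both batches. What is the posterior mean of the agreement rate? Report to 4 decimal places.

The Beta prior is conjugate to a Binomial/Bernoulli likelihood; the update adds successes to α and failures to β.
After batch 1: Beta(3.3+20, 3.5+16) = Beta(23.3, 19.5).
After batch 2: Beta(23.3+11, 19.5+17) = Beta(34.3, 36.5).
Posterior mean = α/(α+β) = 34.3/70.8 = 0.4845.

0.4845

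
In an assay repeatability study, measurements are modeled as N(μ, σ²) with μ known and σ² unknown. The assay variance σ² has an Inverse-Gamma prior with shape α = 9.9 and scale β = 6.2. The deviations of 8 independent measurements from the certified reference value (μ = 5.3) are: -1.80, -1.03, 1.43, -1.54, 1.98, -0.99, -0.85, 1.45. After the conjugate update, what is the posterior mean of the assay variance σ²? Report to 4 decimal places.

1.1179

With known mean μ and an Inverse-Gamma(α, β) prior on σ², the Normal likelihood is conjugate: posterior is Inv-Gamma(α + n/2, β + Σ(xᵢ−μ)²/2).
Σ(xᵢ−μ)² = (-1.80)² + (-1.03)² + (1.43)² + (-1.54)² + (1.98)² + (-0.99)² + (-0.85)² + (1.45)² = 16.4429.
Posterior: Inv-Gamma(9.9 + 8/2, 6.2 + 16.4429/2) = Inv-Gamma(13.90, 14.42145).
E[σ²|data] = β/(α−1) = 14.42145/12.90 = 1.1179.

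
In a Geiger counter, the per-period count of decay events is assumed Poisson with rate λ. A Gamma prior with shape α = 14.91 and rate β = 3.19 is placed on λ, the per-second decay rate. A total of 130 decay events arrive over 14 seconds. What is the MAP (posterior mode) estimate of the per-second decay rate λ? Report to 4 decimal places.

With a Gamma(shape α, rate β) prior, the Poisson likelihood is conjugate: the posterior is Gamma(α + ΣXᵢ, β + n).
Posterior: Gamma(α+S, β+n) = Gamma(14.91+130, 3.19+14) = Gamma(144.91, 17.19).
Mode of Gamma(α,β) for α≥1 is (α−1)/β = 143.91/17.19 = 8.3717.

8.3717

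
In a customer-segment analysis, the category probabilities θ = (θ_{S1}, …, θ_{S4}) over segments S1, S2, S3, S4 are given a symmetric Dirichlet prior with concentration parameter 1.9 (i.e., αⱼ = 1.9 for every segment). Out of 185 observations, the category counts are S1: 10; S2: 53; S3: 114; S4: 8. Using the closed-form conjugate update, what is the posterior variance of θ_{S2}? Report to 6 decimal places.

The Dirichlet prior is conjugate to the Multinomial likelihood: each posterior αⱼ = prior αⱼ + observed count nⱼ.
Posterior concentration: (11.9, 54.9, 115.9, 9.9), total = 192.6.
Var[θ_j] = α_j(Σα−α_j)/((Σα)²(Σα+1)) = 54.9·137.7/(192.6²·193.6) = 0.001053.

0.001053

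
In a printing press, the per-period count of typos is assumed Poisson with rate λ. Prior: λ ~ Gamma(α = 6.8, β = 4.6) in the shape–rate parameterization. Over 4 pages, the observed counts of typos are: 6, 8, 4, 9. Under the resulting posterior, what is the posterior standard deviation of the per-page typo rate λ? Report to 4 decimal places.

0.6760

With a Gamma(shape α, rate β) prior, the Poisson likelihood is conjugate: the posterior is Gamma(α + ΣXᵢ, β + n).
Sum of counts S = 27 over n = 4 pages.
Posterior: Gamma(α+S, β+n) = Gamma(6.8+27, 4.6+4) = Gamma(33.8, 8.6).
SD = √α/β = √33.8/8.6 = 0.6760.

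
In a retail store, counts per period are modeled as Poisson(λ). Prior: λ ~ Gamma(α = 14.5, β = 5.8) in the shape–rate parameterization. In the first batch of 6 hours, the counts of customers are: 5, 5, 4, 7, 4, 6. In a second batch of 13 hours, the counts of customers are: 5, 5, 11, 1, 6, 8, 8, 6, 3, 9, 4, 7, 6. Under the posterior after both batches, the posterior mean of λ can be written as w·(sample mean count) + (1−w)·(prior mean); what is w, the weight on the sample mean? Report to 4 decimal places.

With a Gamma(shape α, rate β) prior, the Poisson likelihood is conjugate: the posterior is Gamma(α + ΣXᵢ, β + n).
Total number of hours: n = 6 + 13 = 19.
Posterior mean = (α₀+S)/(β₀+n) = [n/(β₀+n)]·(S/n) + [β₀/(β₀+n)]·(α₀/β₀), so only n and β₀ enter the weight.
Weight on data w = n/(β₀+n) = 19/(5.8+19) = 19/24.8 = 0.7661.

0.7661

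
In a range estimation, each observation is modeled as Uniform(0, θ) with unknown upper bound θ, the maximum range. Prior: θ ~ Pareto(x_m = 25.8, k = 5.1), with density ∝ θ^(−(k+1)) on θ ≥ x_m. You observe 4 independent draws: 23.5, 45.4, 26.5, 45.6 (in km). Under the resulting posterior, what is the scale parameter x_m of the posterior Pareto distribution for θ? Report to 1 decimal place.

45.6

A Pareto(scale x_m, shape k) prior on the upper bound θ of Uniform(0, θ) is conjugate: posterior is Pareto(max(x_m, max xᵢ), k + n).
Sample maximum = 45.6; prior scale x_m = 25.8 → posterior scale = max = 45.6.
Posterior shape = 5.1 + 4 = 9.1.
Posterior scale x_m = 45.6.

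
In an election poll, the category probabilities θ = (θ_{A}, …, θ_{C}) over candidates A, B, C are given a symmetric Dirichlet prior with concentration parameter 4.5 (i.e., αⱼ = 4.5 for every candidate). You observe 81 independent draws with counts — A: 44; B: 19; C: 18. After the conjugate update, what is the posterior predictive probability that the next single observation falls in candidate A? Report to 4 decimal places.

The Dirichlet prior is conjugate to the Multinomial likelihood: each posterior αⱼ = prior αⱼ + observed count nⱼ.
Posterior concentration: (48.5, 23.5, 22.5), total = 94.5.
P(next = A | data) = α_{A}/Σα = 0.5132.

0.5132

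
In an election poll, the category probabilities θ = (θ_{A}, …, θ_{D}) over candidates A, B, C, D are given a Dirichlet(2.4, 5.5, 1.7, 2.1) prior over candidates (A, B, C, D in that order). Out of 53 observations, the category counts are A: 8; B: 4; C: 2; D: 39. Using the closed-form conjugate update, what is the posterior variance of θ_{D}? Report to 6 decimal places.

The Dirichlet prior is conjugate to the Multinomial likelihood: each posterior αⱼ = prior αⱼ + observed count nⱼ.
Posterior concentration: (10.4, 9.5, 3.7, 41.1), total = 64.7.
Var[θ_j] = α_j(Σα−α_j)/((Σα)²(Σα+1)) = 41.1·23.6/(64.7²·65.7) = 0.003527.

0.003527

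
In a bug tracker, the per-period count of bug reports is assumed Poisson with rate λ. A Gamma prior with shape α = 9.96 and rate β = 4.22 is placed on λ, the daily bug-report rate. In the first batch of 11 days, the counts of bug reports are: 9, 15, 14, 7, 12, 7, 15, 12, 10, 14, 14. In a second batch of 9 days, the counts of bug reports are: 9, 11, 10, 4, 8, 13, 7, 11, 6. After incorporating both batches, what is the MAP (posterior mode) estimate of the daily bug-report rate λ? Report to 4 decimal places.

8.9579

With a Gamma(shape α, rate β) prior, the Poisson likelihood is conjugate: the posterior is Gamma(α + ΣXᵢ, β + n).
Batch 1: sum of counts S = 129 over n = 11 days.
After batch 1: Gamma(α+S, β+n) = Gamma(9.96+129, 4.22+11) = Gamma(138.96, 15.22).
Batch 2: sum of counts S = 79 over n = 9 days.
After batch 2: Gamma(α+S, β+n) = Gamma(138.96+79, 15.22+9) = Gamma(217.96, 24.22).
Mode of Gamma(α,β) for α≥1 is (α−1)/β = 216.96/24.22 = 8.9579.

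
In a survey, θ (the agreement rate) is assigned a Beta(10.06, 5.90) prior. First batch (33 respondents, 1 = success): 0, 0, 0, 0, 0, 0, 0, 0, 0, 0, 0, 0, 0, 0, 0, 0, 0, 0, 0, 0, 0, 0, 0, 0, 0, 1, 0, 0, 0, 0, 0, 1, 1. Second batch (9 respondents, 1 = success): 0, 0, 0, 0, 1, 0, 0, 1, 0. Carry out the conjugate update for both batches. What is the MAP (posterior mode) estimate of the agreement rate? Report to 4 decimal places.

The Beta prior is conjugate to a Binomial/Bernoulli likelihood; the update adds successes to α and failures to β.
After batch 1: Beta(10.06+3, 5.90+30) = Beta(13.06, 35.90).
After batch 2: Beta(13.06+2, 35.90+7) = Beta(15.06, 42.90).
Mode of Beta(a,b) for a,b>1 is (a−1)/(a+b−2) = 14.06/55.96 = 0.2513.

0.2513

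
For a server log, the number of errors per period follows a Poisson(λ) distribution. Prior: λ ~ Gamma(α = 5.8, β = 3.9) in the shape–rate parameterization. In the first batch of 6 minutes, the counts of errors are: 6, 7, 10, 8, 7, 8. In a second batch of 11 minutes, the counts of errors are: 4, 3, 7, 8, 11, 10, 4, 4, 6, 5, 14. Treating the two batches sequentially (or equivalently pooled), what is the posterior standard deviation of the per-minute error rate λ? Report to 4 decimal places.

0.5409

With a Gamma(shape α, rate β) prior, the Poisson likelihood is conjugate: the posterior is Gamma(α + ΣXᵢ, β + n).
Batch 1: sum of counts S = 46 over n = 6 minutes.
After batch 1: Gamma(α+S, β+n) = Gamma(5.8+46, 3.9+6) = Gamma(51.8, 9.9).
Batch 2: sum of counts S = 76 over n = 11 minutes.
After batch 2: Gamma(α+S, β+n) = Gamma(51.8+76, 9.9+11) = Gamma(127.8, 20.9).
SD = √α/β = √127.8/20.9 = 0.5409.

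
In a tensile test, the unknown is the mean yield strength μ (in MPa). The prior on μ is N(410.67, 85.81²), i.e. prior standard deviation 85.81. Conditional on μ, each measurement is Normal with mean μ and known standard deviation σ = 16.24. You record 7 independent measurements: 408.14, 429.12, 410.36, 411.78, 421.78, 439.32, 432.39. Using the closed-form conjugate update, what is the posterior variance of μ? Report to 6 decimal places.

For Normal data with known variance σ², a Normal(μ₀, σ₀²) prior on μ is conjugate. Posterior precision = 1/σ₀² + n/σ²; posterior mean is the precision-weighted average of μ₀ and x̄.
σ₀² = 85.81² = 7363.3561, σ² = 16.24² = 263.7376; σ² + n·σ₀² = 263.7376 + 7·7363.3561 = 51807.2303.
Posterior precision = 1/σ₀² + n/σ² = 1/7363.3561 + 7/263.7376 = (σ² + n·σ₀²)/(σ₀²σ²) = 51807.2303/(7363.3561·263.7376); posterior variance σₙ² = σ₀²σ²/(σ² + n·σ₀²) = 7363.3561·263.7376/51807.2303 = 37.484997.

37.484997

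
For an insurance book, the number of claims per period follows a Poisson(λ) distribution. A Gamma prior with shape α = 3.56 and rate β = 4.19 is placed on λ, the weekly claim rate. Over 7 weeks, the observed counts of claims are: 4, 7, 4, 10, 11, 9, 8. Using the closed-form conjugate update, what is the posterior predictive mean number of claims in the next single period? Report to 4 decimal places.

5.0545

With a Gamma(shape α, rate β) prior, the Poisson likelihood is conjugate: the posterior is Gamma(α + ΣXᵢ, β + n).
Sum of counts S = 53 over n = 7 weeks.
Posterior: Gamma(α+S, β+n) = Gamma(3.56+53, 4.19+7) = Gamma(56.56, 11.19).
The predictive distribution for one future period is NegBinom with mean α/β = 5.0545.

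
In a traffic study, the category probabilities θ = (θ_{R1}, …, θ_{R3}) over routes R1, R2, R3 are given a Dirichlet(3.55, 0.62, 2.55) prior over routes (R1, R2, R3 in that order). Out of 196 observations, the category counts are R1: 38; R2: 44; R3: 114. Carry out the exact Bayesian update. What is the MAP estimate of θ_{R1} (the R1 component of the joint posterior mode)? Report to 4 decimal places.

The Dirichlet prior is conjugate to the Multinomial likelihood: each posterior αⱼ = prior αⱼ + observed count nⱼ.
Posterior concentration: (41.55, 44.62, 116.55), total = 202.72.
Joint mode component: (α_{R1}−1)/(Σα−K) = 40.55/199.72 = 0.2030.

0.2030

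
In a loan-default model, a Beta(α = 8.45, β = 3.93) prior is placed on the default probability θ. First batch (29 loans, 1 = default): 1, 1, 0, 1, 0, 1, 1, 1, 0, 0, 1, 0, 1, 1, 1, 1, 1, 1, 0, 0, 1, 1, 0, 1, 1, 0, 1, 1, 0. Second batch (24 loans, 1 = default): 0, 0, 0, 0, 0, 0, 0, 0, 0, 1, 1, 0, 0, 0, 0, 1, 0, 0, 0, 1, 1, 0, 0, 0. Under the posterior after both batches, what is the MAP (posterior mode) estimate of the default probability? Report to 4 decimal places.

0.4962

The Beta prior is conjugate to a Binomial/Bernoulli likelihood; the update adds successes to α and failures to β.
After batch 1: Beta(8.45+19, 3.93+10) = Beta(27.45, 13.93).
After batch 2: Beta(27.45+5, 13.93+19) = Beta(32.45, 32.93).
Mode of Beta(a,b) for a,b>1 is (a−1)/(a+b−2) = 31.45/63.38 = 0.4962.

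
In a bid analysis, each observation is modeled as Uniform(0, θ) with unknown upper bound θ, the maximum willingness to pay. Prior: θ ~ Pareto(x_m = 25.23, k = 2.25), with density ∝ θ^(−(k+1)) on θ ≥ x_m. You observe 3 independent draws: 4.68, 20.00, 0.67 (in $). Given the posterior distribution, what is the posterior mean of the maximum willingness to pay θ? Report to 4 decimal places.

A Pareto(scale x_m, shape k) prior on the upper bound θ of Uniform(0, θ) is conjugate: posterior is Pareto(max(x_m, max xᵢ), k + n).
Sample maximum = 20.00; prior scale x_m = 25.23 → posterior scale = max = 25.23.
Posterior shape = 2.25 + 3 = 5.25.
E[θ|data] = k·x_m/(k−1) = 5.25·25.23/4.25 = 31.1665.

31.1665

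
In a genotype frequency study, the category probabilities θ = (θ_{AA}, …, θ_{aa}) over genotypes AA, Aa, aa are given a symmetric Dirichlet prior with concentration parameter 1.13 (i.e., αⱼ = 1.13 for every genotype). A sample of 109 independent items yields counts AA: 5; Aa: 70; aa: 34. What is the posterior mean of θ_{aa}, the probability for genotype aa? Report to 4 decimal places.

The Dirichlet prior is conjugate to the Multinomial likelihood: each posterior αⱼ = prior αⱼ + observed count nⱼ.
Posterior concentration: (6.13, 71.13, 35.13), total = 112.39.
E[θ_{aa}|data] = α_{aa}/Σα = 35.13/112.39 = 0.3126.

0.3126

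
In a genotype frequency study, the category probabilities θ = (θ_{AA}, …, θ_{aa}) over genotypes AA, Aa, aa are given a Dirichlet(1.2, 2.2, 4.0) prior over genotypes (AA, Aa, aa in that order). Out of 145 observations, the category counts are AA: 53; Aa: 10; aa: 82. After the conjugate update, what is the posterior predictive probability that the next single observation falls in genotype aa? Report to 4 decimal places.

The Dirichlet prior is conjugate to the Multinomial likelihood: each posterior αⱼ = prior αⱼ + observed count nⱼ.
Posterior concentration: (54.2, 12.2, 86.0), total = 152.4.
P(next = aa | data) = α_{aa}/Σα = 0.5643.

0.5643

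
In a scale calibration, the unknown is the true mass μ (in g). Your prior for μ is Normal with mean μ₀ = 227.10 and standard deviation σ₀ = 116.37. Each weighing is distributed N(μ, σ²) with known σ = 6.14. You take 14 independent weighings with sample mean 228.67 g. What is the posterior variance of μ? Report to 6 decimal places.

For Normal data with known variance σ², a Normal(μ₀, σ₀²) prior on μ is conjugate. Posterior precision = 1/σ₀² + n/σ²; posterior mean is the precision-weighted average of μ₀ and x̄.
σ₀² = 116.37² = 13541.9769, σ² = 6.14² = 37.6996; σ² + n·σ₀² = 37.6996 + 14·13541.9769 = 189625.3762.
Posterior precision = 1/σ₀² + n/σ² = 1/13541.9769 + 14/37.6996 = (σ² + n·σ₀²)/(σ₀²σ²) = 189625.3762/(13541.9769·37.6996); posterior variance σₙ² = σ₀²σ²/(σ² + n·σ₀²) = 13541.9769·37.6996/189625.3762 = 2.692293.

2.692293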